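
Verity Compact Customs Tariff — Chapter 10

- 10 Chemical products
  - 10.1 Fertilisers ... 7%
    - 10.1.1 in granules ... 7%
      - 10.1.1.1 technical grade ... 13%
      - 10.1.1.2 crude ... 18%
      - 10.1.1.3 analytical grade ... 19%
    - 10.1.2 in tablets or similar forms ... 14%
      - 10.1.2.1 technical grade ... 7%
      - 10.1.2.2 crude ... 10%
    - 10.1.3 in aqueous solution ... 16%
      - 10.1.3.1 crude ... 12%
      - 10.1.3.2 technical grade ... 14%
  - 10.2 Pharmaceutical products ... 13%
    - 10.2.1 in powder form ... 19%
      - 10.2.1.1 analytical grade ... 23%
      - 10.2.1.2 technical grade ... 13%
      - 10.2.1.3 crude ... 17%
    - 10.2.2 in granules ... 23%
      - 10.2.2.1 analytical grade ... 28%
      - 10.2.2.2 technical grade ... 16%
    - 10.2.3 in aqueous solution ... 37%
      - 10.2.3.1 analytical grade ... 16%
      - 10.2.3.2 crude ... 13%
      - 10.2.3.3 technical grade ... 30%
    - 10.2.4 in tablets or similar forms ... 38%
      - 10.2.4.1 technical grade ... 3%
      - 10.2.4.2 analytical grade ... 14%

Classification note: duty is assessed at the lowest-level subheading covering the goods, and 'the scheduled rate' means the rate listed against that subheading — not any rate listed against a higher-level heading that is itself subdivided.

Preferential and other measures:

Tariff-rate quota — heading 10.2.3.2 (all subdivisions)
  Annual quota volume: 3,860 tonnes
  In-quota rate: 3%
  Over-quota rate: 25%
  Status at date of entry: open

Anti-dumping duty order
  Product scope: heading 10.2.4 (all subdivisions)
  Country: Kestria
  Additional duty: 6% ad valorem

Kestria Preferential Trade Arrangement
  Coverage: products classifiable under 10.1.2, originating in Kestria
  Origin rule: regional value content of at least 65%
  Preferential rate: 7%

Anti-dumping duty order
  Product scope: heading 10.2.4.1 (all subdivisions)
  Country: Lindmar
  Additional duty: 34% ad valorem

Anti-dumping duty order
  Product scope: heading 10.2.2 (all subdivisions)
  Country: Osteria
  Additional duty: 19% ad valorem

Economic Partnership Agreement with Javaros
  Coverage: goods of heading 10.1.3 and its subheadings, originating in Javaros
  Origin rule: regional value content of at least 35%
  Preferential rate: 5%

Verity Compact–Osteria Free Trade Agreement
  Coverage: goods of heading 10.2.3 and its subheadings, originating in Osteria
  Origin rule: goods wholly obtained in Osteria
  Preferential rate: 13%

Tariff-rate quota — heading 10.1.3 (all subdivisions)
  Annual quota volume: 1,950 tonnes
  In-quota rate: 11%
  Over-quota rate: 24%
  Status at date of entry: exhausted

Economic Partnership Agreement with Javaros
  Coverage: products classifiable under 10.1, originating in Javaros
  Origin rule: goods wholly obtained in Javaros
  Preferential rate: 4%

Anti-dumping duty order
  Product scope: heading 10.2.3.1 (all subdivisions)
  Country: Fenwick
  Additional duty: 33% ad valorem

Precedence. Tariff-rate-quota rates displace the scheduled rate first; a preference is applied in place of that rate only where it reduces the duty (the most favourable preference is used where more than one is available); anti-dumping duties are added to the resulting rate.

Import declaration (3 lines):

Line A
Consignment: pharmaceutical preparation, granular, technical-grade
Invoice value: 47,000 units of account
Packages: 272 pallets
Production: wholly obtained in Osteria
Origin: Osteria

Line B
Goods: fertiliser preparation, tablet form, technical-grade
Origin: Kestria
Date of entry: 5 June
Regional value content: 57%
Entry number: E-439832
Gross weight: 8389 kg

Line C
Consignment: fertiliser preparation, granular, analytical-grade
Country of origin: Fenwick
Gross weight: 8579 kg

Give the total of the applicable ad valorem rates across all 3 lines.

61%

Line A: pharmaceutical → 10.2; granular → 10.2.2; technical-grade → 10.2.2.2. Scheduled 16%. Osteria agreement on 10.2.3: 10.2.2.2 not covered; anti-dumping (Osteria, 10.2.2): +19%; total 16% + 19% = 35%. → 35%.
Line B: fertiliser → 10.1; tablet form → 10.1.2; technical-grade → 10.1.2.1. Scheduled 7%. Kestria agreement on 10.1.2: RVC < 65%. → 7%.
Line C: fertiliser → 10.1; granular → 10.1.1; analytical-grade → 10.1.1.3. Scheduled 19%. No special measure applies. → 19%.
Sum: 35% + 7% + 19% = 61%.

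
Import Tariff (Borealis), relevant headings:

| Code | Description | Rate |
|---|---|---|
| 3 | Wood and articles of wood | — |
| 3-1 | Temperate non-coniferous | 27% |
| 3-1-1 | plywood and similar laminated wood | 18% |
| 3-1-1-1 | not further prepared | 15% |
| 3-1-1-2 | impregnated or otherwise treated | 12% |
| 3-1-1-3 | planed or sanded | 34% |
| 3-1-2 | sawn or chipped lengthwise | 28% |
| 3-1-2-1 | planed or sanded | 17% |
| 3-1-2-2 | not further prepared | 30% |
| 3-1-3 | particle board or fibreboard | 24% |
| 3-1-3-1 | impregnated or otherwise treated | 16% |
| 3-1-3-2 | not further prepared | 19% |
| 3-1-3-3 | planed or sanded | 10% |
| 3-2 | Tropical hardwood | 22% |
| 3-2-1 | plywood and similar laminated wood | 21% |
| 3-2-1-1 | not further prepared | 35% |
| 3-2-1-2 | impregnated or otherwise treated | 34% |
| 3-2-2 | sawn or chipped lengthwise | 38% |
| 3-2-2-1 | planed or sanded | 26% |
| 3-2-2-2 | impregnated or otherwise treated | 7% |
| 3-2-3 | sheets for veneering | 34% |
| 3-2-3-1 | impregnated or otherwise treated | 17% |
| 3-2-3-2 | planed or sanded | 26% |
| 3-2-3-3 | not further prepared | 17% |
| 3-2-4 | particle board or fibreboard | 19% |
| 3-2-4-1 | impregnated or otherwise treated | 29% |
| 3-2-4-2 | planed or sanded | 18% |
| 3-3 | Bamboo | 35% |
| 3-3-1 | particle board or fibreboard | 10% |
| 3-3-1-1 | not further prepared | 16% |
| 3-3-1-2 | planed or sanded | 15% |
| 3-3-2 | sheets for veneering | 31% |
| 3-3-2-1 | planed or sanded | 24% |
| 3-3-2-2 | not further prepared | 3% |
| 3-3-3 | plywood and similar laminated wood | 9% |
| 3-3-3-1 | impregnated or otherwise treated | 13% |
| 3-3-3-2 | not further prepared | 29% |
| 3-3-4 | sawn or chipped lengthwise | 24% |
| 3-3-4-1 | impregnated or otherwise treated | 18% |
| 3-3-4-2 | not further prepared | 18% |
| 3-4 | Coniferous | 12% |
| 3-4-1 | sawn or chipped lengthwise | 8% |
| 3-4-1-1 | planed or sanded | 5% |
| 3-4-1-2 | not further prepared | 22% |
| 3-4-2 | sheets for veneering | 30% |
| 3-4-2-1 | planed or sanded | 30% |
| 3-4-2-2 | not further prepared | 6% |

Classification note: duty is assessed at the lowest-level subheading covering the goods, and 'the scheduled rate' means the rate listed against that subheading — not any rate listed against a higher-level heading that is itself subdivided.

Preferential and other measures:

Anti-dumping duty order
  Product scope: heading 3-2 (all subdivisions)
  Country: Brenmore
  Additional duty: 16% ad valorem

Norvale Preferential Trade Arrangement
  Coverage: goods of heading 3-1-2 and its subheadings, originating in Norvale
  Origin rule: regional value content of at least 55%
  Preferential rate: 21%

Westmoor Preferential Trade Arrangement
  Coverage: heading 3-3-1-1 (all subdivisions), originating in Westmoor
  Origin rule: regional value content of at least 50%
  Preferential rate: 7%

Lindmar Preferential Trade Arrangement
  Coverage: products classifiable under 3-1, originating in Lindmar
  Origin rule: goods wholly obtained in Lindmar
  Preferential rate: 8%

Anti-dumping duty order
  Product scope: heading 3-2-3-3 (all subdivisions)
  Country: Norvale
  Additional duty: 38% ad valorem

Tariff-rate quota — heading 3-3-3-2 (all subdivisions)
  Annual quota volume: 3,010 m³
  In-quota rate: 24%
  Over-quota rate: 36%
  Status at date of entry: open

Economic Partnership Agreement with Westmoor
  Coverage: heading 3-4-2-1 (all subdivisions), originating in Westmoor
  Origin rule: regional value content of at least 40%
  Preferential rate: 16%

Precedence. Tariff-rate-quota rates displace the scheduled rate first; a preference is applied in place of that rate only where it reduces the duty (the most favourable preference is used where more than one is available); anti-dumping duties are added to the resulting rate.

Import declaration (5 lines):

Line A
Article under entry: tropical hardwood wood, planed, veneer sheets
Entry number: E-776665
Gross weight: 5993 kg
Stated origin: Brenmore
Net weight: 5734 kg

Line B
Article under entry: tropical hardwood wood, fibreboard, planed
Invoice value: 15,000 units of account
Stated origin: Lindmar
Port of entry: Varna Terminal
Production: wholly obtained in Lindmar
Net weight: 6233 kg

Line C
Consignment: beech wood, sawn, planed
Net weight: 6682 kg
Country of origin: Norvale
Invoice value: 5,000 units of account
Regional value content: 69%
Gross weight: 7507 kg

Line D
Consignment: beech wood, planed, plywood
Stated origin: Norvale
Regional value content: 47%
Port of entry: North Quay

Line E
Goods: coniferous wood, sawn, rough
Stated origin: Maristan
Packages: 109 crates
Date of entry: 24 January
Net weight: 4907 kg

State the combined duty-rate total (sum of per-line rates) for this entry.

Line A: tropical hardwood → 3-2; veneer sheets → 3-2-3; planed → 3-2-3-2. Scheduled 26%. anti-dumping (Brenmore, 3-2): +16%; total 26% + 16% = 42%. → 42%.
Line B: tropical hardwood → 3-2; fibreboard → 3-2-4; planed → 3-2-4-2. Scheduled 18%. Lindmar agreement on 3-1: 3-2-4-2 not covered. → 18%.
Line C: beech → 3-1; sawn → 3-1-2; planed → 3-1-2-1. Scheduled 17%. Norvale agreement on 3-1-2: RVC ≥ 55% → 21% available; preference 21% not lower than 17% → no reduction. → 17%.
Line D: beech → 3-1; plywood → 3-1-1; planed → 3-1-1-3. Scheduled 34%. Norvale agreement on 3-1-2: 3-1-1-3 not covered. → 34%.
Line E: coniferous → 3-4; sawn → 3-4-1; rough → 3-4-1-2. Scheduled 22%. No special measure applies. → 22%.
Sum: 42% + 18% + 17% + 34% + 22% = 133%.

133%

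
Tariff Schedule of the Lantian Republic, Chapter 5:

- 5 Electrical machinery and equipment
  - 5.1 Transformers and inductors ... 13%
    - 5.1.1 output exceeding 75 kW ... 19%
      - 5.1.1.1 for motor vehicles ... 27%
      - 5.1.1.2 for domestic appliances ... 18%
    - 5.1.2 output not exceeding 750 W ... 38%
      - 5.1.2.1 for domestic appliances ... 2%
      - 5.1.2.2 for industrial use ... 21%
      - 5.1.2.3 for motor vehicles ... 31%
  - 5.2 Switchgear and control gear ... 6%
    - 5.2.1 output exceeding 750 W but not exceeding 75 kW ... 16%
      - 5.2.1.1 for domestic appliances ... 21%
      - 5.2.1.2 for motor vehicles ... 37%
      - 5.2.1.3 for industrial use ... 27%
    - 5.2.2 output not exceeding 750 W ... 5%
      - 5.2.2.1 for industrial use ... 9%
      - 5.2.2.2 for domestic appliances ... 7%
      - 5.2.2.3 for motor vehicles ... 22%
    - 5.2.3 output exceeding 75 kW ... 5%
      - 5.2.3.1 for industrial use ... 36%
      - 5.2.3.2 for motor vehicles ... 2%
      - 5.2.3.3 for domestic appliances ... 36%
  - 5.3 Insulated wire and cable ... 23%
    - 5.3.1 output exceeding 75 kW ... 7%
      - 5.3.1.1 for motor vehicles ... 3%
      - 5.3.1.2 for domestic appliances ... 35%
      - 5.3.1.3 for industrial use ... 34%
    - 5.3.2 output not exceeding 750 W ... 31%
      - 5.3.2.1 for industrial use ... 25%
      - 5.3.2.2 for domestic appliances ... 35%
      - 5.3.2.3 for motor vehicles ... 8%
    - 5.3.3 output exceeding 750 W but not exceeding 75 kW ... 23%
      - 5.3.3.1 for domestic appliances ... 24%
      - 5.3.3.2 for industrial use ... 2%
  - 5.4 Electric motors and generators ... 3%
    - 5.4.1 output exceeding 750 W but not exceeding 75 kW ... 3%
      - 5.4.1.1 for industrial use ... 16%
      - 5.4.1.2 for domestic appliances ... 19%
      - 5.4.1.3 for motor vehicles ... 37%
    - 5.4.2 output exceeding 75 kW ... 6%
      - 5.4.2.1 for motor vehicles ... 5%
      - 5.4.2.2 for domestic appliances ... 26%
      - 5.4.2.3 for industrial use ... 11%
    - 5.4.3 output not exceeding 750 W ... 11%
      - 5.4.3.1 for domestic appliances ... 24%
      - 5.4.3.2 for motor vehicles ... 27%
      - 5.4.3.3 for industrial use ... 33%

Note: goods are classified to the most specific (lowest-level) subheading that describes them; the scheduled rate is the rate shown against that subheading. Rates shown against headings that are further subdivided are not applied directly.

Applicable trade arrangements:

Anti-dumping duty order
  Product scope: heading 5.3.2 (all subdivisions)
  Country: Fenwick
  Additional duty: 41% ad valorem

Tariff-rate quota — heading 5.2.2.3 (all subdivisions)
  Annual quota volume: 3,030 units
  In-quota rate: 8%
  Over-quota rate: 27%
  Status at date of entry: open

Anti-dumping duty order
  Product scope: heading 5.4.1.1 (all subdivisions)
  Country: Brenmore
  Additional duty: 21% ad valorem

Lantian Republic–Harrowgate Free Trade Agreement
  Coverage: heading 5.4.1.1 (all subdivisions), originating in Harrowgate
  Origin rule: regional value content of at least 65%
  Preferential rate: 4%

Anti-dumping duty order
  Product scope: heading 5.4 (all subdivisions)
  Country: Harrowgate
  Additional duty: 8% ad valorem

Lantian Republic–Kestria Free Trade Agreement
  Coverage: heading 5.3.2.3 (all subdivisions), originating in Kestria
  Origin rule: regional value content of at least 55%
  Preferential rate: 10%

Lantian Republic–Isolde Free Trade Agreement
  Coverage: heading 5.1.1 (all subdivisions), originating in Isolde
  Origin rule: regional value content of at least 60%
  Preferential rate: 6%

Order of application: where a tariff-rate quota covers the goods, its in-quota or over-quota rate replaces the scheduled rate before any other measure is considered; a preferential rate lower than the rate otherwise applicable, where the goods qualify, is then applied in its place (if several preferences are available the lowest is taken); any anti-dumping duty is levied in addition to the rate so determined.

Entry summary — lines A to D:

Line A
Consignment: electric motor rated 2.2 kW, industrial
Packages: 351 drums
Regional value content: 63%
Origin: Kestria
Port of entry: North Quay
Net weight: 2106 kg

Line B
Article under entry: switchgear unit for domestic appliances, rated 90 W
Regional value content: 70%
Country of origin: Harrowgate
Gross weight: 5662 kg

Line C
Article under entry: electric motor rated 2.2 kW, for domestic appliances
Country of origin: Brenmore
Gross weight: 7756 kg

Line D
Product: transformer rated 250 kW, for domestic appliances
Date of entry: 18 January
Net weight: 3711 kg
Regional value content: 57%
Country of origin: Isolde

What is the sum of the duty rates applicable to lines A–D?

Line A: electric motor → 5.4; rated 2.2 kW → 5.4.1; industrial → 5.4.1.1. Scheduled 16%. Kestria agreement on 5.3.2.3: 5.4.1.1 not covered. → 16%.
Line B: switchgear unit → 5.2; rated 90 W → 5.2.2; for domestic appliances → 5.2.2.2. Scheduled 7%. Harrowgate agreement on 5.4.1.1: 5.2.2.2 not covered. → 7%.
Line C: electric motor → 5.4; rated 2.2 kW → 5.4.1; for domestic appliances → 5.4.1.2. Scheduled 19%. No special measure applies. → 19%.
Line D: transformer → 5.1; rated 250 kW → 5.1.1; for domestic appliances → 5.1.1.2. Scheduled 18%. Isolde agreement on 5.1.1: RVC < 60%. → 18%.
Sum: 16% + 7% + 19% + 18% = 60%.

60%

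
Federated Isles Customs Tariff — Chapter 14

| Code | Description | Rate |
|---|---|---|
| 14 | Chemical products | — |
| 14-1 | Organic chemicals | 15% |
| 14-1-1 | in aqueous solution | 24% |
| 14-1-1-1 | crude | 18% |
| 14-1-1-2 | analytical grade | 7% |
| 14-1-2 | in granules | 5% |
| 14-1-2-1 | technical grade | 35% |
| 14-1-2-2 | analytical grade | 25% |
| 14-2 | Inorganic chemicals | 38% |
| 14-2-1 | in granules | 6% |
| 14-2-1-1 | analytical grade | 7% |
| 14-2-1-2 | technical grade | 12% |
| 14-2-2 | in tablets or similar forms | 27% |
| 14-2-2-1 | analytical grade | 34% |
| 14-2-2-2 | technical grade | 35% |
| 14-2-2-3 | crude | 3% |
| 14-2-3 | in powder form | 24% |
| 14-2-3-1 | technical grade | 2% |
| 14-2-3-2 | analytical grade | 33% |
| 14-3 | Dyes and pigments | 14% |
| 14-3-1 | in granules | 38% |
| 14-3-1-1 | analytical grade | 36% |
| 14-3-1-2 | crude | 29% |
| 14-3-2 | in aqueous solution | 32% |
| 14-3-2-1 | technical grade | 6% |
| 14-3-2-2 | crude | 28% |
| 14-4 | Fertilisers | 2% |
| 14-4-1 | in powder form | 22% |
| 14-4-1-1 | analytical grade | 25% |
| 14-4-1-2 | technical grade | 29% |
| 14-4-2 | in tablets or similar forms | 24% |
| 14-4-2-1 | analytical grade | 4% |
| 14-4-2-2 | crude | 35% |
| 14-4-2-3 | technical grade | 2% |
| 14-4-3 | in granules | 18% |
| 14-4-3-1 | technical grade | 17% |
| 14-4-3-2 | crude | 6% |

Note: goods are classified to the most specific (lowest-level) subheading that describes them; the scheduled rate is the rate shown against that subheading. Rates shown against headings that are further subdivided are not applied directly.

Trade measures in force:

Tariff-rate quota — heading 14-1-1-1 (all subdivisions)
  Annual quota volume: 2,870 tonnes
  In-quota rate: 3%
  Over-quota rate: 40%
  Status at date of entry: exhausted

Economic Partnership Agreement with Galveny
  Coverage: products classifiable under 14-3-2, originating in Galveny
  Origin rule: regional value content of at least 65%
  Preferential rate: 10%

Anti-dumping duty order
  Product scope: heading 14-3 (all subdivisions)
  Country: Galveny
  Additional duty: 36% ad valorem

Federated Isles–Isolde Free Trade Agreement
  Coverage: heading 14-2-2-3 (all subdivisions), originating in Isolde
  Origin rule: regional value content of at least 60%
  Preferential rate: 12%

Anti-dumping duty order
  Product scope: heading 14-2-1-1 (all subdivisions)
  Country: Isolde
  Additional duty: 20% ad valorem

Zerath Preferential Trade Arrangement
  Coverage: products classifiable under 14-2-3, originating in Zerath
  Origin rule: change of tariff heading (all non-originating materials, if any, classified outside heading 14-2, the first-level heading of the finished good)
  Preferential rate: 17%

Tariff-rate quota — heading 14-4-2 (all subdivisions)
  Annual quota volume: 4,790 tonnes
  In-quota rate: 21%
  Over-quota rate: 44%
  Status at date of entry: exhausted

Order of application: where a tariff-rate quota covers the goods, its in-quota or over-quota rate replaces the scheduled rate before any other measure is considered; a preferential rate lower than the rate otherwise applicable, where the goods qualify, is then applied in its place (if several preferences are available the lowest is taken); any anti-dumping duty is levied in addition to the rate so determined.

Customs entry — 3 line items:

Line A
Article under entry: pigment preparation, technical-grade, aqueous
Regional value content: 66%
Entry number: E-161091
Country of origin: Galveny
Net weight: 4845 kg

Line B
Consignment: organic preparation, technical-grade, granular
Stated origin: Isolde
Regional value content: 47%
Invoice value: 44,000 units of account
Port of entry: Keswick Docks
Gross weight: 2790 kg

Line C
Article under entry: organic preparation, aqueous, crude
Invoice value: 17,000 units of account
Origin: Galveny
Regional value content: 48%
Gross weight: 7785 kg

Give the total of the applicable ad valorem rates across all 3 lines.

117%

Line A: pigment → 14-3; aqueous → 14-3-2; technical-grade → 14-3-2-1. Scheduled 6%. Galveny agreement on 14-3-2: RVC ≥ 65% → 10% available; preference 10% not lower than 6% → no reduction; anti-dumping (Galveny, 14-3): +36%; total 6% + 36% = 42%. → 42%.
Line B: organic → 14-1; granular → 14-1-2; technical-grade → 14-1-2-1. Scheduled 35%. Isolde agreement on 14-2-2-3: 14-1-2-1 not covered. → 35%.
Line C: organic → 14-1; aqueous → 14-1-1; crude → 14-1-1-1. Scheduled 18%. quota on 14-1-1-1 exhausted → over-quota 40%; Galveny agreement on 14-3-2: 14-1-1-1 not covered. → 40%.
Sum: 42% + 35% + 40% = 117%.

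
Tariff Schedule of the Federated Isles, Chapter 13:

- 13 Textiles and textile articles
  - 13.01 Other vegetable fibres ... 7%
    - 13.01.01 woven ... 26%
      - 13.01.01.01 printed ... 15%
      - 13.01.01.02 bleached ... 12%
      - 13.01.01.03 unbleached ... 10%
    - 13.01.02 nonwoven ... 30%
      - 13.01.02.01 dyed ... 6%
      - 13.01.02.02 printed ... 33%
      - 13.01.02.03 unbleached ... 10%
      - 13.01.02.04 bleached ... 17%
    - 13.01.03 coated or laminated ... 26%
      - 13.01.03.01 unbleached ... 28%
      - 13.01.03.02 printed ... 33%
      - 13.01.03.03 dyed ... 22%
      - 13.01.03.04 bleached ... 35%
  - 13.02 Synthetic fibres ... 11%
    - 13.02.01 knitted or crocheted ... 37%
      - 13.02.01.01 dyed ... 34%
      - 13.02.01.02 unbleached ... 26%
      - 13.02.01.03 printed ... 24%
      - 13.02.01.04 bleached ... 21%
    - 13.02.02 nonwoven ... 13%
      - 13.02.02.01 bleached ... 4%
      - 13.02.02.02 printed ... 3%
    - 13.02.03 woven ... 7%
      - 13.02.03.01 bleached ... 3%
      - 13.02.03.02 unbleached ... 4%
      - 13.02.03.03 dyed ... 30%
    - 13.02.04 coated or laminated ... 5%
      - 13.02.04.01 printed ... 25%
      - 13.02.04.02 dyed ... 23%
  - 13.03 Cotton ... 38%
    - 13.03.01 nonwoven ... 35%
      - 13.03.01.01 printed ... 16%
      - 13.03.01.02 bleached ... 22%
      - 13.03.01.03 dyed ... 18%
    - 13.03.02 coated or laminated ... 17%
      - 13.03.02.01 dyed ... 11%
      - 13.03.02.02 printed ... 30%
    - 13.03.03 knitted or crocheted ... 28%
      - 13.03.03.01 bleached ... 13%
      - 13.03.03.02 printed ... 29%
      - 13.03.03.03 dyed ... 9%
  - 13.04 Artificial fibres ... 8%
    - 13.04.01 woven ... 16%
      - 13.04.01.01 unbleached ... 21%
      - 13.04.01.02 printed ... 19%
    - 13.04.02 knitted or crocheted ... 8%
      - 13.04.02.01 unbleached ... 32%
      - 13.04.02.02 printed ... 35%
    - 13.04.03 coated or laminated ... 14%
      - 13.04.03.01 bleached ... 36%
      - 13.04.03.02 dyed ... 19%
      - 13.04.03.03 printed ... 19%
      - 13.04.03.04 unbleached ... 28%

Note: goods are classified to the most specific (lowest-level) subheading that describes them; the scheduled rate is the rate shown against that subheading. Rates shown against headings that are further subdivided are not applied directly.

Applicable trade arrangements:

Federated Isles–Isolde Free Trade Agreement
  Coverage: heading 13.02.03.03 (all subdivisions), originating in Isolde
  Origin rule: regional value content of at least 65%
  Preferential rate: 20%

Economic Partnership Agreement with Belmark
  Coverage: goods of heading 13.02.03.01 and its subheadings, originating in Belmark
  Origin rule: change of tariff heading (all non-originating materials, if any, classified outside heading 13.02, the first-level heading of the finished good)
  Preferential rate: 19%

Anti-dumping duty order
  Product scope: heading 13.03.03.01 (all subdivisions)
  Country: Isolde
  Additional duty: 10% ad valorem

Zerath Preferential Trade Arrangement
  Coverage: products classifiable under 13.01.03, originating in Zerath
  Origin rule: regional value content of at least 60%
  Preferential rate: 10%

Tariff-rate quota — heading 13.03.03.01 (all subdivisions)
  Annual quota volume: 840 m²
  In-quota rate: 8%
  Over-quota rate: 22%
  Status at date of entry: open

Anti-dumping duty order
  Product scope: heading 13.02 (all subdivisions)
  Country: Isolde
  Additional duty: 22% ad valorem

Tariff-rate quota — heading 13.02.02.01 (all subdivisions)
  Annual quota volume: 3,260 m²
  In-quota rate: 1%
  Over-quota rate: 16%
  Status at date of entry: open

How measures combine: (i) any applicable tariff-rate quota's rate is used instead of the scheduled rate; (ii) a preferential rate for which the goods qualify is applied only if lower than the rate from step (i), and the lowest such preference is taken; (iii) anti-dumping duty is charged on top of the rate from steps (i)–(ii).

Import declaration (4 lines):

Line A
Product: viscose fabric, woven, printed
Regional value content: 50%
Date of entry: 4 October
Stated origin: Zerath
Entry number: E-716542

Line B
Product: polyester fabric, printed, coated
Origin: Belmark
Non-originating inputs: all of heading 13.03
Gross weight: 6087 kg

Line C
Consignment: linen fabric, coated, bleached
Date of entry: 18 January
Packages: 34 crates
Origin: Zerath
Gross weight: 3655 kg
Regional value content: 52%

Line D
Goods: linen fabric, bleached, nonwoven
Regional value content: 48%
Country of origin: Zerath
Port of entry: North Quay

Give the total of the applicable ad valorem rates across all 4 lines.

96%

Line A: viscose → 13.04; woven → 13.04.01; printed → 13.04.01.02. Scheduled 19%. Zerath agreement on 13.01.03: 13.04.01.02 not covered. → 19%.
Line B: polyester → 13.02; coated → 13.02.04; printed → 13.02.04.01. Scheduled 25%. Belmark agreement on 13.02.03.01: 13.02.04.01 not covered. → 25%.
Line C: linen → 13.01; coated → 13.01.03; bleached → 13.01.03.04. Scheduled 35%. Zerath agreement on 13.01.03: RVC < 60%. → 35%.
Line D: linen → 13.01; nonwoven → 13.01.02; bleached → 13.01.02.04. Scheduled 17%. Zerath agreement on 13.01.03: 13.01.02.04 not covered. → 17%.
Sum: 19% + 25% + 35% + 17% = 96%.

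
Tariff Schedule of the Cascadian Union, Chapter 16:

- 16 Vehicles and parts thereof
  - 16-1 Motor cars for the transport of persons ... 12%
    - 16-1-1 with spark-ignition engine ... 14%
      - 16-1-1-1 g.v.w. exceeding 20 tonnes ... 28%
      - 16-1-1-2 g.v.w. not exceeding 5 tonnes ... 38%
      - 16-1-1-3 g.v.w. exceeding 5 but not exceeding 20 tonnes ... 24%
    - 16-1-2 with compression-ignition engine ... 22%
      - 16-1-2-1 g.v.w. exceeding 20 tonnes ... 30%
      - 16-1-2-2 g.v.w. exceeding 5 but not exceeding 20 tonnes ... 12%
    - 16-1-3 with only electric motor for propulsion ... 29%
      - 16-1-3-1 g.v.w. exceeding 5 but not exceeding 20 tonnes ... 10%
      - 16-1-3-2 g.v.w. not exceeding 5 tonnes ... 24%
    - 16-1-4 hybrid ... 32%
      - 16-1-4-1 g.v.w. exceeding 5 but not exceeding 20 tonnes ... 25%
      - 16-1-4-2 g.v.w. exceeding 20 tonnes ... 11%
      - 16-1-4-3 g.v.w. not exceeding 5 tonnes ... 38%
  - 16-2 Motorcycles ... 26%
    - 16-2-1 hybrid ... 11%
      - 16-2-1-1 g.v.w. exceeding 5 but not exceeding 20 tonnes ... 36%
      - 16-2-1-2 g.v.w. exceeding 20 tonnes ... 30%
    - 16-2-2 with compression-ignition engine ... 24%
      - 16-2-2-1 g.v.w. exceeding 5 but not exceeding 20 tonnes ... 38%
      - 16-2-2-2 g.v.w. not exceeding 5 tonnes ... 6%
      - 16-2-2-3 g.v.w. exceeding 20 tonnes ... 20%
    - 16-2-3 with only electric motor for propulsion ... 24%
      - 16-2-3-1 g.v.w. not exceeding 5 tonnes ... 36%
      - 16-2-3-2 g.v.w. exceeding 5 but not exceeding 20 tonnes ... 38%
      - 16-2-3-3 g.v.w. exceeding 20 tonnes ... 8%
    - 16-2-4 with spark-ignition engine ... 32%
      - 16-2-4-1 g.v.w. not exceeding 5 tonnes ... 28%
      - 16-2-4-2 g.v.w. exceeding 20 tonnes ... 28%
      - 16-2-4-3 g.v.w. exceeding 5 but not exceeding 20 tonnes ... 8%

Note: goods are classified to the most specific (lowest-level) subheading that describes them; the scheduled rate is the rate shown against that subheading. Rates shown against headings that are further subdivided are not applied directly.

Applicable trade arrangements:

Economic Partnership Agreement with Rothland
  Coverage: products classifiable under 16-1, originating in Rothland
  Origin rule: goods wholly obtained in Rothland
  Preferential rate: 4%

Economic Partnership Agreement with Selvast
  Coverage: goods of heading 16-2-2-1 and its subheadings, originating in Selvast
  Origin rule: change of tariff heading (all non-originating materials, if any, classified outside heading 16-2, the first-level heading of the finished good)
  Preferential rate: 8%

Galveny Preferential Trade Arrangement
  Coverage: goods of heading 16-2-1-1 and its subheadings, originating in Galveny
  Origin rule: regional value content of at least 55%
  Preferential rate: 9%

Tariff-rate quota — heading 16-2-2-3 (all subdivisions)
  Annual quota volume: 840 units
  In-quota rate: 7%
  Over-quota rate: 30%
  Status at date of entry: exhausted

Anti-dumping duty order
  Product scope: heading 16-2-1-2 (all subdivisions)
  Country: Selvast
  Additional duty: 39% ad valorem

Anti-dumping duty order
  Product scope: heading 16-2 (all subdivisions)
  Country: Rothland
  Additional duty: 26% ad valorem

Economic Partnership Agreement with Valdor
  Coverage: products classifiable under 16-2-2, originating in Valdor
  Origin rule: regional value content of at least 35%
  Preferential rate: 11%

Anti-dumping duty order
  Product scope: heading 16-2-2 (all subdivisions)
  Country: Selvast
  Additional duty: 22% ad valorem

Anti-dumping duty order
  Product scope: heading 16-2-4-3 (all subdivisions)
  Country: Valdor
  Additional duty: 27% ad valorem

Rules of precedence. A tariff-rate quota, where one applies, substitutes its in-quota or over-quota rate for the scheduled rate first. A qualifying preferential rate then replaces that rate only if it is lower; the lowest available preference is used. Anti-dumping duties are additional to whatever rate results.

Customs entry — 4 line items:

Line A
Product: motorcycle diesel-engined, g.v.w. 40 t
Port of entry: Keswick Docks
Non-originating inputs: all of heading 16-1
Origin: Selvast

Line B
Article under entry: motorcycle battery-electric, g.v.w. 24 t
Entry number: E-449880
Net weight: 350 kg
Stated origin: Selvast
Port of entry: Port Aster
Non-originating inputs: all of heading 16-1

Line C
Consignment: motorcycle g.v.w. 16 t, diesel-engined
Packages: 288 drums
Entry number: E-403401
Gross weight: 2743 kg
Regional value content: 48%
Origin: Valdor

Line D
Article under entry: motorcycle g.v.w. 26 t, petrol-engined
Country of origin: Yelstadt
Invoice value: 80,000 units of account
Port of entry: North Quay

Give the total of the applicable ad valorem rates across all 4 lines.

Line A: motorcycle → 16-2; diesel-engined → 16-2-2; g.v.w. 40 t → 16-2-2-3. Scheduled 20%. quota on 16-2-2-3 exhausted → over-quota 30%; Selvast agreement on 16-2-2-1: 16-2-2-3 not covered; anti-dumping (Selvast, 16-2-2): +22%; total 30% + 22% = 52%. → 52%.
Line B: motorcycle → 16-2; battery-electric → 16-2-3; g.v.w. 24 t → 16-2-3-3. Scheduled 8%. Selvast agreement on 16-2-2-1: 16-2-3-3 not covered. → 8%.
Line C: motorcycle → 16-2; diesel-engined → 16-2-2; g.v.w. 16 t → 16-2-2-1. Scheduled 38%. Valdor agreement on 16-2-2: RVC ≥ 35% → 11% available; preferential 11%. → 11%.
Line D: motorcycle → 16-2; petrol-engined → 16-2-4; g.v.w. 26 t → 16-2-4-2. Scheduled 28%. No special measure applies. → 28%.
Sum: 52% + 8% + 11% + 28% = 99%.

99%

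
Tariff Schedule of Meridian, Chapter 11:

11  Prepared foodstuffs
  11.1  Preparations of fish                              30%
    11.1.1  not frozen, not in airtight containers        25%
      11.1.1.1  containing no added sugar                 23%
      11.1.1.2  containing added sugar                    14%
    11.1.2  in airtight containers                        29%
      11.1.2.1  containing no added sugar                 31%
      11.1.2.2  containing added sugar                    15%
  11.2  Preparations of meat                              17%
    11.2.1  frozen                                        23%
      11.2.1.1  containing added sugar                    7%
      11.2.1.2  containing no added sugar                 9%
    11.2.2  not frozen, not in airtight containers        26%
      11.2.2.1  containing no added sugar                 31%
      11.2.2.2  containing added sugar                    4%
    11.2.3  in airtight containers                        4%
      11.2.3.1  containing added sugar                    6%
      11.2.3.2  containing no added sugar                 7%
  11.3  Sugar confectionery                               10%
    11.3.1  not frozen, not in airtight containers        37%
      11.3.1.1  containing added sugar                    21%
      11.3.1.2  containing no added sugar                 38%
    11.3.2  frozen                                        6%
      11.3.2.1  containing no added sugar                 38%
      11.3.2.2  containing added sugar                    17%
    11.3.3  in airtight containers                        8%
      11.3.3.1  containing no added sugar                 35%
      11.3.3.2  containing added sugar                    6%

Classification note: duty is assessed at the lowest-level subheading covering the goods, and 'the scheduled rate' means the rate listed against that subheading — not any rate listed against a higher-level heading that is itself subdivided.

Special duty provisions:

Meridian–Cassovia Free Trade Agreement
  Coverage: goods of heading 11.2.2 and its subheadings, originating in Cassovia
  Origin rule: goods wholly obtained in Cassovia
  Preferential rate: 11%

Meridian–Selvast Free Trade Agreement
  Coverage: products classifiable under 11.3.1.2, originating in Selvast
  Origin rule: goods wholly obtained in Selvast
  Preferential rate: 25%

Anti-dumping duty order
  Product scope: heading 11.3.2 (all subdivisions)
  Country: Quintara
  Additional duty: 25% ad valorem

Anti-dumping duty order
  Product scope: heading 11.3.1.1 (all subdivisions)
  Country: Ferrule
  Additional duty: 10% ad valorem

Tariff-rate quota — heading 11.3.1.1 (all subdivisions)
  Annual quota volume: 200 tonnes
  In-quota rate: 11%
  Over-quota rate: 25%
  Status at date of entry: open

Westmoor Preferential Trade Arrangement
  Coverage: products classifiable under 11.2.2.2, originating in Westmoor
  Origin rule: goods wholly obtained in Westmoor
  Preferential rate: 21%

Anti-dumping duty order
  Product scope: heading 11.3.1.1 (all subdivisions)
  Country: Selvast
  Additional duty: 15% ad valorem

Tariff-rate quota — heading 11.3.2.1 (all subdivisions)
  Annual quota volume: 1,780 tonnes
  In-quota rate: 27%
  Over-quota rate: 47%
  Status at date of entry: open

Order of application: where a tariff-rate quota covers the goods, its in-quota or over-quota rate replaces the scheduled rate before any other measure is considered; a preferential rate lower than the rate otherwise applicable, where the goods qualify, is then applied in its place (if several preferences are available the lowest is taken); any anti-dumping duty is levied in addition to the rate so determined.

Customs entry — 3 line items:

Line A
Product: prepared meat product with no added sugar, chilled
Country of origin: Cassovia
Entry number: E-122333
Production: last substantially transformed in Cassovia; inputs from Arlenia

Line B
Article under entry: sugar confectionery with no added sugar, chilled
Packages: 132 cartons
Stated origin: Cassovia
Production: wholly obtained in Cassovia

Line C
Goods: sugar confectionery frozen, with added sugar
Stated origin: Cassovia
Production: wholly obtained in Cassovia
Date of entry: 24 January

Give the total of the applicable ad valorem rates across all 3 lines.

Line A: prepared meat product → 11.2; chilled → 11.2.2; with no added sugar → 11.2.2.1. Scheduled 31%. Cassovia agreement on 11.2.2: not wholly obtained. → 31%.
Line B: sugar confectionery → 11.3; chilled → 11.3.1; with no added sugar → 11.3.1.2. Scheduled 38%. Cassovia agreement on 11.2.2: 11.3.1.2 not covered. → 38%.
Line C: sugar confectionery → 11.3; frozen → 11.3.2; with added sugar → 11.3.2.2. Scheduled 17%. Cassovia agreement on 11.2.2: 11.3.2.2 not covered. → 17%.
Sum: 31% + 38% + 17% = 86%.

86%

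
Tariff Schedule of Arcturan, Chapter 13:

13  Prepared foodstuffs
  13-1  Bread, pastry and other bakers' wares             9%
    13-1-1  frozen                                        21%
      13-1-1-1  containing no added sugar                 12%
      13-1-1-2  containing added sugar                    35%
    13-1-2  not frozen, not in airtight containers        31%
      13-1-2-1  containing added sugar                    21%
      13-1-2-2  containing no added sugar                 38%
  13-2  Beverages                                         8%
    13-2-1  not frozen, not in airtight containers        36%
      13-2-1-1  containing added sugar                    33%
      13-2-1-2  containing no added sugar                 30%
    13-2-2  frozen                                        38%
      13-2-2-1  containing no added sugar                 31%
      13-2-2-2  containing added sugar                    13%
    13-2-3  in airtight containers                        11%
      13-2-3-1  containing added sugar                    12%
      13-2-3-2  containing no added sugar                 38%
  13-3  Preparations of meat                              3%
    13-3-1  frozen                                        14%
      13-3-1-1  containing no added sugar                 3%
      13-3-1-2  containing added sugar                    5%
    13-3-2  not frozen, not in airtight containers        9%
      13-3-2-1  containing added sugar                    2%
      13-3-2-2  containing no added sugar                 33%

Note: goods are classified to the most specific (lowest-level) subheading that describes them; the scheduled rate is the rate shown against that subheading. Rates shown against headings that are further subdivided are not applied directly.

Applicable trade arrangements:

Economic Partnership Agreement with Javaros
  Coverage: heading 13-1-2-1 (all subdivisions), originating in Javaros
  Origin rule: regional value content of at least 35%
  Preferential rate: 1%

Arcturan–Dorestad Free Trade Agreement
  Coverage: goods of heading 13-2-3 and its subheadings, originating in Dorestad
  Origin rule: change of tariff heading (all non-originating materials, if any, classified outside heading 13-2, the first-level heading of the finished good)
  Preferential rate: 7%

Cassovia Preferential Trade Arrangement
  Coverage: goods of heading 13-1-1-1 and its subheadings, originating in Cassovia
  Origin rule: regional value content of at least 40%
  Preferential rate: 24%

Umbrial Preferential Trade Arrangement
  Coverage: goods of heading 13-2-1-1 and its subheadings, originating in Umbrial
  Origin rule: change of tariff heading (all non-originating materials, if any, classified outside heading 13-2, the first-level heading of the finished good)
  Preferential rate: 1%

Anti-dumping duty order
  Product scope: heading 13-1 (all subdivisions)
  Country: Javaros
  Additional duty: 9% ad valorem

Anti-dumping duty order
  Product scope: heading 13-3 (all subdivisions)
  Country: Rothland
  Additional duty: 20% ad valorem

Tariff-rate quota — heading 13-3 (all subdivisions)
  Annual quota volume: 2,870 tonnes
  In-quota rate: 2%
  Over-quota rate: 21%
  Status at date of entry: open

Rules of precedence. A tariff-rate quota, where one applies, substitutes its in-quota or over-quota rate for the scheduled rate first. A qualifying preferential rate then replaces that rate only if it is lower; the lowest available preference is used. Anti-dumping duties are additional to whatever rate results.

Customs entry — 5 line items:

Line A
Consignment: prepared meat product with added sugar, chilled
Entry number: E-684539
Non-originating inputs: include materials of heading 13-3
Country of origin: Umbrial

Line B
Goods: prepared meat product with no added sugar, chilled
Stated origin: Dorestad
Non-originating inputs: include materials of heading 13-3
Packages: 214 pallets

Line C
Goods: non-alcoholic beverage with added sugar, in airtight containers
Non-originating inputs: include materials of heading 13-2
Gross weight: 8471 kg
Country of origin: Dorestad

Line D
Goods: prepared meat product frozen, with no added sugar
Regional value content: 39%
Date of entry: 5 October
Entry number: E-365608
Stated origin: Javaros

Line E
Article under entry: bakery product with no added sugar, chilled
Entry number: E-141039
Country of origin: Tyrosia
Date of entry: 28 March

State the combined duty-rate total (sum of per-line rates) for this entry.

Line A: prepared meat product → 13-3; chilled → 13-3-2; with added sugar → 13-3-2-1. Scheduled 2%. quota on 13-3 open → in-quota 2%; Umbrial agreement on 13-2-1-1: 13-3-2-1 not covered. → 2%.
Line B: prepared meat product → 13-3; chilled → 13-3-2; with no added sugar → 13-3-2-2. Scheduled 33%. quota on 13-3 open → in-quota 2%; Dorestad agreement on 13-2-3: 13-3-2-2 not covered. → 2%.
Line C: non-alcoholic beverage → 13-2; in airtight containers → 13-2-3; with added sugar → 13-2-3-1. Scheduled 12%. Dorestad agreement on 13-2-3: CTH not met. → 12%.
Line D: prepared meat product → 13-3; frozen → 13-3-1; with no added sugar → 13-3-1-1. Scheduled 3%. quota on 13-3 open → in-quota 2%; Javaros agreement on 13-1-2-1: 13-3-1-1 not covered. → 2%.
Line E: bakery product → 13-1; chilled → 13-1-2; with no added sugar → 13-1-2-2. Scheduled 38%. No special measure applies. → 38%.
Sum: 2% + 2% + 12% + 2% + 38% = 56%.

56%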